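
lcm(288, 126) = 2016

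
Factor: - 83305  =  -5^1*16661^1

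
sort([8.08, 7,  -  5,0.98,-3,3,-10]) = [ - 10,  -  5, -3, 0.98,  3, 7 , 8.08 ]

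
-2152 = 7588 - 9740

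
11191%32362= 11191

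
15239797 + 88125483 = 103365280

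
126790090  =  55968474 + 70821616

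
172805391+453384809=626190200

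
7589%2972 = 1645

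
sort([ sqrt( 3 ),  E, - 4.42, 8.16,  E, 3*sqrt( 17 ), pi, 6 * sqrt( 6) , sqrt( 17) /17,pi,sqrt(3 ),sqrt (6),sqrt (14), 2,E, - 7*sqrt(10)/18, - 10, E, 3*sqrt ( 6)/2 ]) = [ - 10, - 4.42, - 7*sqrt( 10 ) /18,  sqrt( 17 ) /17, sqrt(3), sqrt( 3), 2, sqrt( 6), E, E,E,E , pi, pi,3*sqrt(6 )/2, sqrt (14 ),8.16, 3*sqrt( 17),6*sqrt(6) ]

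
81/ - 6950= -1+6869/6950 = -0.01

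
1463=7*209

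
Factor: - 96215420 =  - 2^2*5^1*7^2 * 98179^1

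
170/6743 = 170/6743 = 0.03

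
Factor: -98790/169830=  - 89/153 = - 3^( - 2 ) * 17^ ( - 1)* 89^1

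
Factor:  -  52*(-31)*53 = 85436  =  2^2*13^1*31^1*53^1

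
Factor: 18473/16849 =7^1*13^1*83^(-1) =91/83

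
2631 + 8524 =11155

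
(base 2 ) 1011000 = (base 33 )2M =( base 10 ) 88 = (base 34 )2k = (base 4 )1120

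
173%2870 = 173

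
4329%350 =129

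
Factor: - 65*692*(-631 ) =2^2*5^1 * 13^1*173^1*631^1 = 28382380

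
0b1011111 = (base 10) 95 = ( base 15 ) 65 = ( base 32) 2v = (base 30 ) 35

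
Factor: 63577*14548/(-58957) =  - 2^2*19^(-1)*29^( - 1) * 107^(- 1)*3637^1*63577^1 = - 924918196/58957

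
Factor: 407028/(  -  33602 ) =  - 2^1 * 3^1*53^( - 1 )*107^1 = - 642/53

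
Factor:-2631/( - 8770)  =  2^( - 1)*3^1 * 5^ ( - 1) = 3/10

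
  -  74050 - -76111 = 2061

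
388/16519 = 388/16519 = 0.02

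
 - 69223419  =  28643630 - 97867049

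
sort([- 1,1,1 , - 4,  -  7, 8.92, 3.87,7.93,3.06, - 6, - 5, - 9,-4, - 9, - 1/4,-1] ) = [  -  9, - 9, - 7, - 6, - 5 , - 4, - 4, -1, - 1, - 1/4,1 , 1, 3.06, 3.87, 7.93, 8.92] 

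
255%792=255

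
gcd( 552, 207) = 69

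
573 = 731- 158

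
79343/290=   273 + 173/290 = 273.60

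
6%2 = 0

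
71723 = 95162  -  23439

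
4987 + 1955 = 6942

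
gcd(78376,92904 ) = 8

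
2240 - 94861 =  - 92621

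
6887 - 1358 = 5529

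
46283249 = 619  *74771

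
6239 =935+5304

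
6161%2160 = 1841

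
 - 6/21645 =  - 2/7215= - 0.00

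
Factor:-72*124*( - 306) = 2731968 = 2^6*3^4*17^1*31^1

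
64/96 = 2/3 = 0.67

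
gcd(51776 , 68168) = 8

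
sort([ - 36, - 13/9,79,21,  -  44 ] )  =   [ - 44 ,- 36, - 13/9, 21,79] 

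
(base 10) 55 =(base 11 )50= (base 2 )110111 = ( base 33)1m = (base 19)2h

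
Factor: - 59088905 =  - 5^1* 53^1*222977^1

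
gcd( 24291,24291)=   24291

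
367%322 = 45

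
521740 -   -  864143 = 1385883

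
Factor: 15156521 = 15156521^1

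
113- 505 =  - 392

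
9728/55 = 9728/55 = 176.87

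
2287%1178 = 1109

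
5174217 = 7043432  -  1869215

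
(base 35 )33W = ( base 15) 11E2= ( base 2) 111011100100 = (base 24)6ek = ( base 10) 3812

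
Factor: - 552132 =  - 2^2 * 3^2*7^2 *313^1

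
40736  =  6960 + 33776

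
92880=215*432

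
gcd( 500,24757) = 1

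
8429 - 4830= 3599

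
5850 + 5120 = 10970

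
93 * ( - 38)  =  -3534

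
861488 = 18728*46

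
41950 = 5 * 8390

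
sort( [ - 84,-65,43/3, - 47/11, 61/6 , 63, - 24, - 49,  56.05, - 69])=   [ - 84 ,-69, - 65 ,  -  49, - 24, - 47/11,61/6,43/3,56.05, 63]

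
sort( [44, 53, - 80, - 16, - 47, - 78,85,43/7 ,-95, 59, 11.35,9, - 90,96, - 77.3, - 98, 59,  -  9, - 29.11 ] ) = [ - 98, - 95, - 90,-80, - 78, - 77.3 , - 47,  -  29.11, - 16, -9, 43/7, 9, 11.35,44, 53,59, 59,85, 96] 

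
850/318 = 2 + 107/159 = 2.67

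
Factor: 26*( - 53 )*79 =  - 2^1*13^1*53^1*79^1 = - 108862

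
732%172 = 44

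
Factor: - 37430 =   -  2^1*5^1*19^1*197^1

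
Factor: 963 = 3^2*107^1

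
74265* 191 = 14184615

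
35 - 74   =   - 39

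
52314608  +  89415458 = 141730066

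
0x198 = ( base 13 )255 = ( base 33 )CC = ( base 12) 2A0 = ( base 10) 408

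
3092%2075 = 1017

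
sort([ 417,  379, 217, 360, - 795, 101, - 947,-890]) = [ - 947, - 890, - 795, 101,217, 360,379,417 ]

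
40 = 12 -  - 28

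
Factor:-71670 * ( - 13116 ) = 940023720 = 2^3 * 3^2*5^1*1093^1*2389^1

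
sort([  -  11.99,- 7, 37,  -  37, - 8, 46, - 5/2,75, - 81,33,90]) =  [ - 81, - 37, - 11.99, - 8, - 7, - 5/2, 33 , 37,46,75, 90]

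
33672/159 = 211 + 41/53  =  211.77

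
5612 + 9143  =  14755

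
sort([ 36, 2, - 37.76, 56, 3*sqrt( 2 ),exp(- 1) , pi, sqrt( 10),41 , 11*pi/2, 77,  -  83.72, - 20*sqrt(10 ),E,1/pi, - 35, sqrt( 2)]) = [ - 83.72, - 20*sqrt(10) , - 37.76, - 35, 1/pi,exp(-1 ),sqrt(2), 2,E, pi,sqrt(10),3*sqrt(2),11*pi/2 , 36 , 41, 56,77]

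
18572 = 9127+9445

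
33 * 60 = 1980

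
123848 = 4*30962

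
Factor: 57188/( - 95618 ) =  - 28594/47809 = - 2^1*17^1*29^2 * 47809^ ( - 1 ) 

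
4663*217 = 1011871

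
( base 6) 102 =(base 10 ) 38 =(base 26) 1C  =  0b100110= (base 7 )53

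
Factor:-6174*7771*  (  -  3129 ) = 2^1*3^3*7^4*19^1*149^1*409^1 = 150123643866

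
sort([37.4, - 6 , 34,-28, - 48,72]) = [  -  48, - 28,- 6,  34,  37.4,72 ]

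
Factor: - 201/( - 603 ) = 1/3 = 3^(  -  1) 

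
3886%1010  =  856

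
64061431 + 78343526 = 142404957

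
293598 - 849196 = - 555598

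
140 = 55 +85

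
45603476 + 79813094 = 125416570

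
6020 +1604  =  7624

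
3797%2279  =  1518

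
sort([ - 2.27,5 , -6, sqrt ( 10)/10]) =[-6, - 2.27, sqrt (10)/10,5]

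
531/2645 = 531/2645 =0.20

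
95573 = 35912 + 59661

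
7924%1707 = 1096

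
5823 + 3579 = 9402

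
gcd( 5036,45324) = 5036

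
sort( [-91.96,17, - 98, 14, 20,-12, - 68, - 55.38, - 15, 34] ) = [ -98, - 91.96, - 68, - 55.38,-15, - 12,14,17,20 , 34 ] 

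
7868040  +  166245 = 8034285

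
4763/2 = 4763/2 = 2381.50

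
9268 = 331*28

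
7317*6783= 49631211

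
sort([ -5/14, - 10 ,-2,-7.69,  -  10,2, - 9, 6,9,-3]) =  [ - 10,-10,-9, - 7.69,-3,-2, - 5/14, 2, 6,9]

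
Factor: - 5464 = -2^3*683^1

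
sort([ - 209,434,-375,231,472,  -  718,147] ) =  [ -718, - 375, - 209,147, 231,434, 472 ] 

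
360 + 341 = 701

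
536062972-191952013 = 344110959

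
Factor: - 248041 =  - 248041^1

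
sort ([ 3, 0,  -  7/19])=[ - 7/19, 0, 3 ] 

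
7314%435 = 354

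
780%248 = 36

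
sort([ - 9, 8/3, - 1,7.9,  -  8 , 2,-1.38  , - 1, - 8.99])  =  [ - 9, - 8.99 ,-8, - 1.38, - 1,  -  1,2,8/3, 7.9]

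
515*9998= 5148970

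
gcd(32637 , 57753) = 69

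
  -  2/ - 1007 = 2/1007= 0.00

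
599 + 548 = 1147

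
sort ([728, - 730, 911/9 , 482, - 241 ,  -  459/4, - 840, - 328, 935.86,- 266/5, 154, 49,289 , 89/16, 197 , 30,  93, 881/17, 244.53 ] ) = [ - 840, - 730, - 328, - 241, - 459/4,-266/5, 89/16 , 30 , 49, 881/17, 93, 911/9,154, 197, 244.53, 289, 482, 728,935.86 ] 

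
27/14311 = 27/14311 = 0.00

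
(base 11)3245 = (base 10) 4284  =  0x10bc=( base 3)12212200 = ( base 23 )826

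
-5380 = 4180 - 9560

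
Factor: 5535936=2^6*3^2*7^1*1373^1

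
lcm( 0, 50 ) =0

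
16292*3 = 48876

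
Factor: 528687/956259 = 3^1*61^1*331^( - 1 ) = 183/331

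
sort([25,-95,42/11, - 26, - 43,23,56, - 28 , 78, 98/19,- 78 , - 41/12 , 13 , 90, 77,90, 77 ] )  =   [  -  95, - 78, - 43, - 28, - 26 , - 41/12, 42/11,98/19,13,  23,25, 56,77,  77,78,90,90] 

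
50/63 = 50/63 = 0.79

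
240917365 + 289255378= 530172743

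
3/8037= 1/2679 = 0.00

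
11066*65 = 719290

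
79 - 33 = 46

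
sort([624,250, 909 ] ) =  [250,624,909]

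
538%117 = 70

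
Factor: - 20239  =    -  37^1*547^1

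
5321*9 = 47889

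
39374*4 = 157496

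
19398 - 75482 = -56084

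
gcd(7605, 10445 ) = 5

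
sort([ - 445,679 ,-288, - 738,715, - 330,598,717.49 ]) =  [ - 738, - 445, - 330, - 288,598,679,715, 717.49]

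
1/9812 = 1/9812  =  0.00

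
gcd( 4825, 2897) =1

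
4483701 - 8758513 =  - 4274812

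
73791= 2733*27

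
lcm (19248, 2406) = 19248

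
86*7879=677594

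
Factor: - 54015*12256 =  - 662007840 = - 2^5*3^1*5^1*13^1*277^1* 383^1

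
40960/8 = 5120 = 5120.00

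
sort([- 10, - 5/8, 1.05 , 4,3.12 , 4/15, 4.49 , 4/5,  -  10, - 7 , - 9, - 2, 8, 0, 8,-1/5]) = [  -  10, - 10, - 9, - 7, - 2, - 5/8, - 1/5, 0, 4/15,4/5, 1.05,3.12,4, 4.49, 8, 8 ] 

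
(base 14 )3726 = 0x25A6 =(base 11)7272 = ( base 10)9638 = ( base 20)141I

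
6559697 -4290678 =2269019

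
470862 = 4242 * 111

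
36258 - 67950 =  - 31692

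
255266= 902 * 283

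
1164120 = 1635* 712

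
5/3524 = 5/3524 = 0.00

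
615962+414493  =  1030455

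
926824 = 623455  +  303369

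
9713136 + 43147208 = 52860344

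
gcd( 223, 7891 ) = 1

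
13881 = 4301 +9580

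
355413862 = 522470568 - 167056706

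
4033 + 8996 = 13029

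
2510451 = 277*9063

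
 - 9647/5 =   -  9647/5= - 1929.40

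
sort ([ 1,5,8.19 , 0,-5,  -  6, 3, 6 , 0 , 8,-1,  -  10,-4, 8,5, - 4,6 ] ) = [ - 10, - 6,-5, - 4, - 4, - 1,0,0, 1, 3,5, 5,6, 6,8, 8,8.19 ] 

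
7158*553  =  3958374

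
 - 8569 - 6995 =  - 15564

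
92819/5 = 18563 + 4/5 = 18563.80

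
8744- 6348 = 2396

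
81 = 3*27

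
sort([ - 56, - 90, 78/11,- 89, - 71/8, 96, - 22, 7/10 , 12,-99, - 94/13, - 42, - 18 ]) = [- 99, - 90,  -  89, - 56, - 42, - 22, - 18, - 71/8, - 94/13, 7/10,78/11, 12,  96]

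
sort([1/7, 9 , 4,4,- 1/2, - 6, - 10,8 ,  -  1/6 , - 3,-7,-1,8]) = [ - 10 ,-7,- 6, - 3, - 1, - 1/2, -1/6,  1/7, 4,4,8,  8 , 9] 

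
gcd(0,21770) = 21770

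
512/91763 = 512/91763= 0.01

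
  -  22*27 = - 594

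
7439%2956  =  1527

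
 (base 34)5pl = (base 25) ag1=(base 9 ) 10110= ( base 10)6651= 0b1100111111011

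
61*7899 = 481839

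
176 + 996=1172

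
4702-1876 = 2826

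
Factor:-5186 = -2^1*2593^1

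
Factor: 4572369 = 3^4 * 19^1 * 2971^1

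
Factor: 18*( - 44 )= - 792 = - 2^3 * 3^2 * 11^1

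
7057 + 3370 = 10427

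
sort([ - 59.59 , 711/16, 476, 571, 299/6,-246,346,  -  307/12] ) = [-246, - 59.59 , - 307/12, 711/16,  299/6, 346,476, 571]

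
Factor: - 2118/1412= - 3/2 = - 2^(-1 )*3^1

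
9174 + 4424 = 13598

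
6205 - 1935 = 4270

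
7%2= 1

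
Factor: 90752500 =2^2*5^4*31^1*1171^1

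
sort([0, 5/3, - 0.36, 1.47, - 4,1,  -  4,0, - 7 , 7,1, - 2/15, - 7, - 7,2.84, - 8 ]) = [-8, - 7, - 7,- 7,- 4, - 4,  -  0.36, - 2/15,0 , 0,1, 1,1.47, 5/3,2.84, 7]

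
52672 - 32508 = 20164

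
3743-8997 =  -5254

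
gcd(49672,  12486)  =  2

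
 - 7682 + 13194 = 5512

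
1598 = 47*34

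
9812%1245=1097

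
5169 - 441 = 4728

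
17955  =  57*315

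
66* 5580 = 368280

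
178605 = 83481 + 95124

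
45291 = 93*487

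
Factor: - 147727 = -147727^1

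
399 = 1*399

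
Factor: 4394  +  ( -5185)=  - 7^1 * 113^1 = -791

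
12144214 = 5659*2146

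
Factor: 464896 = 2^11*227^1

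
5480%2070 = 1340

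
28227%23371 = 4856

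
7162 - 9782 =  - 2620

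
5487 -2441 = 3046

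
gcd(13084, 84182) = 2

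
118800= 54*2200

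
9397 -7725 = 1672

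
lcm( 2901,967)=2901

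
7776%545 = 146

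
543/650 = 543/650 = 0.84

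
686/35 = 98/5= 19.60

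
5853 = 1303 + 4550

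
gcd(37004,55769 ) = 1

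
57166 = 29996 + 27170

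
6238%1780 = 898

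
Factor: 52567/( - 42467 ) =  - 42467^( - 1)*52567^1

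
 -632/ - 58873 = 632/58873 = 0.01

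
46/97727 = 2/4249  =  0.00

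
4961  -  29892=-24931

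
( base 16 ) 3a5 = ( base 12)659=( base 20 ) 26d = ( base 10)933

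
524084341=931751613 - 407667272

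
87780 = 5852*15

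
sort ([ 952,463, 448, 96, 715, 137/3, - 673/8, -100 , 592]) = [ - 100,-673/8, 137/3,96,448,463, 592, 715, 952 ]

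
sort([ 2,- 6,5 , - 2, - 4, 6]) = [-6, - 4,-2, 2,5, 6]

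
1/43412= 1/43412  =  0.00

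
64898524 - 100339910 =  - 35441386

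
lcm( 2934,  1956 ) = 5868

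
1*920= 920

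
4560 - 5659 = - 1099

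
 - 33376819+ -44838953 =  - 78215772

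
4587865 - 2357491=2230374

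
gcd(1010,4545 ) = 505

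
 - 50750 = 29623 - 80373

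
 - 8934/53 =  - 169 + 23/53 = - 168.57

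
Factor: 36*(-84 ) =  - 2^4 * 3^3*7^1=- 3024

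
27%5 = 2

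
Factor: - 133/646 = - 2^(-1 )*7^1*17^( - 1 ) = -7/34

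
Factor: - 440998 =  - 2^1*311^1 * 709^1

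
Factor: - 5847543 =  - 3^2*13^1*23^1*41^1*53^1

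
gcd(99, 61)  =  1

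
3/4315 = 3/4315 = 0.00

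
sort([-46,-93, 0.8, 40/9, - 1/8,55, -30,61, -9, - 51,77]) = [-93, - 51, - 46 , - 30 , - 9, - 1/8,0.8,40/9,55,61,77]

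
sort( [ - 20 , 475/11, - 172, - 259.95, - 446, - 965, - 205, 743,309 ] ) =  [ - 965 , - 446, - 259.95 , - 205, - 172,- 20, 475/11, 309 , 743]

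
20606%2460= 926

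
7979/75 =106 + 29/75 = 106.39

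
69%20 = 9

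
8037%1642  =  1469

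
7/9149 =1/1307 = 0.00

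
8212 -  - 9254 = 17466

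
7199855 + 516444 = 7716299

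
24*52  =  1248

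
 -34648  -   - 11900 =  - 22748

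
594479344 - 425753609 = 168725735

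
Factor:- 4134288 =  - 2^4*3^1*86131^1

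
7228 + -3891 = 3337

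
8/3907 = 8/3907=0.00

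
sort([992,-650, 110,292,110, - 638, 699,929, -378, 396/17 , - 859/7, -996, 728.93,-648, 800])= [-996, - 650, - 648, - 638,-378,  -  859/7,396/17, 110, 110,292,699 , 728.93, 800,929,992]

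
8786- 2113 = 6673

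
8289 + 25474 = 33763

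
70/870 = 7/87 = 0.08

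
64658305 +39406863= 104065168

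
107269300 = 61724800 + 45544500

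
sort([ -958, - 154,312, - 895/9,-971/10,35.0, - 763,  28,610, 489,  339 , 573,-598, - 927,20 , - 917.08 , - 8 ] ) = [  -  958,  -  927,-917.08,  -  763, - 598,  -  154,-895/9, - 971/10,-8,  20, 28,35.0, 312,339, 489,573, 610 ]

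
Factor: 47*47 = 2209 = 47^2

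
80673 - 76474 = 4199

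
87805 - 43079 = 44726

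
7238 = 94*77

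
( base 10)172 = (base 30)5M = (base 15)b7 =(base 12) 124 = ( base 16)ac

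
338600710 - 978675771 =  -640075061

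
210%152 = 58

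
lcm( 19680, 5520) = 452640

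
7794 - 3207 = 4587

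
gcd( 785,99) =1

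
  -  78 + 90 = 12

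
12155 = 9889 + 2266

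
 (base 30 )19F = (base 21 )2E9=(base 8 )2241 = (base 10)1185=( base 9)1556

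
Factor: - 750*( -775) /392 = 2^( - 2 )*3^1*5^5 * 7^(-2) * 31^1=290625/196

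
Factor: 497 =7^1*71^1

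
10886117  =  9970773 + 915344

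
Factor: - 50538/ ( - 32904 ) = 8423/5484= 2^( - 2 ) * 3^ (-1)*457^( - 1)*8423^1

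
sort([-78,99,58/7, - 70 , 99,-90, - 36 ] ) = [-90,-78 , - 70,  -  36, 58/7,  99, 99] 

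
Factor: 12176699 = 12176699^1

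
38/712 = 19/356 = 0.05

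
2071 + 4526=6597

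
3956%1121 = 593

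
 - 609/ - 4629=203/1543 = 0.13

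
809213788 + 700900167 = 1510113955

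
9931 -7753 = 2178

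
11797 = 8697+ 3100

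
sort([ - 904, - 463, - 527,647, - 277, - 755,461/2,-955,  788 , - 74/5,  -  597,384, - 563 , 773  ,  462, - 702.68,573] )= [ -955, - 904, - 755, - 702.68, - 597,-563, - 527, - 463, - 277, - 74/5,461/2, 384,462, 573,647,773, 788 ] 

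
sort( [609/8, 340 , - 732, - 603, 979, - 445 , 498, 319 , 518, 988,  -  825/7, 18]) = [ - 732, - 603,  -  445, - 825/7, 18, 609/8, 319,  340, 498,  518, 979,988] 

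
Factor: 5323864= 2^3*7^1 * 13^1* 71^1*103^1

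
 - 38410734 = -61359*626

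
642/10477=642/10477 = 0.06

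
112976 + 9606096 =9719072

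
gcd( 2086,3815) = 7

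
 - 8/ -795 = 8/795 = 0.01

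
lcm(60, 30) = 60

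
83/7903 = 83/7903=0.01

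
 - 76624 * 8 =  - 612992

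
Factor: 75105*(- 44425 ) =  - 3336539625 =-3^2*5^3*1669^1*1777^1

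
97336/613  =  158 + 482/613 = 158.79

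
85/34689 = 85/34689 =0.00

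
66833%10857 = 1691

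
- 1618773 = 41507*( - 39)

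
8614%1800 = 1414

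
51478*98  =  5044844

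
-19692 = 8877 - 28569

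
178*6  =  1068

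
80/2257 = 80/2257 = 0.04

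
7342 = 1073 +6269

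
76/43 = 76/43=1.77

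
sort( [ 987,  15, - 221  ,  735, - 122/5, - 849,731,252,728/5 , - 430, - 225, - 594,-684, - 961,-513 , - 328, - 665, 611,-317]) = [ -961, - 849, - 684, - 665, -594, - 513, - 430  , -328, - 317, - 225, - 221, - 122/5 , 15,728/5, 252,611,731, 735,987]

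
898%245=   163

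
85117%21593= 20338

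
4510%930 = 790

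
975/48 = 325/16= 20.31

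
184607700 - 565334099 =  - 380726399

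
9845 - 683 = 9162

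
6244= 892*7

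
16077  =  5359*3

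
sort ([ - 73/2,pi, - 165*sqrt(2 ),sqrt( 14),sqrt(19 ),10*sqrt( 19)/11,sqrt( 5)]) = [ - 165*sqrt( 2 ), - 73/2,sqrt( 5),  pi,sqrt( 14 ),10*sqrt (19 ) /11,sqrt( 19)]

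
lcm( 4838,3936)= 232224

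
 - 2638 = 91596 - 94234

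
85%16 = 5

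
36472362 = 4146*8797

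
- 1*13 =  -13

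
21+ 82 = 103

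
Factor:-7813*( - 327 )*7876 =20122006476=2^2*3^1*11^1*13^1*109^1*179^1*601^1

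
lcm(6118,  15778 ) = 299782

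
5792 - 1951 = 3841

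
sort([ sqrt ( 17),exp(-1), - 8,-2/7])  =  [ - 8,-2/7, exp( - 1 ),sqrt(17)]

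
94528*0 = 0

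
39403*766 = 30182698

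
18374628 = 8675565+9699063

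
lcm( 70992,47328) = 141984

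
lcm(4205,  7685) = 222865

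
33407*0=0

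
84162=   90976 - 6814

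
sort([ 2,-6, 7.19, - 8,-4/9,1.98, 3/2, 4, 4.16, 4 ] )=[-8, - 6, - 4/9, 3/2,1.98, 2,4, 4 , 4.16, 7.19 ]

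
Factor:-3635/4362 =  - 2^( - 1 )*3^( - 1 )*5^1 = - 5/6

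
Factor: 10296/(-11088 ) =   -  2^( - 1) * 7^( - 1)*13^1=-13/14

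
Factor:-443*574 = -2^1*7^1*41^1*443^1 = - 254282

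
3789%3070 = 719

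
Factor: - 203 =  - 7^1*29^1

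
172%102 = 70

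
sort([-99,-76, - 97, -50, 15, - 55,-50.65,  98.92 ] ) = [ -99  , - 97,  -  76 ,-55, - 50.65,- 50,15,98.92] 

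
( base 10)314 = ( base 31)A4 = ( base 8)472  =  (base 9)378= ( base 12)222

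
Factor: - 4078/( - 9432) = 2039/4716 = 2^ ( - 2)*3^( - 2)*131^( - 1)*2039^1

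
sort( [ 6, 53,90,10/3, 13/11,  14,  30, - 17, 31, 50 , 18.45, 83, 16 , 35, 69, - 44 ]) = [-44,-17 , 13/11 , 10/3,6,14, 16, 18.45,30,31, 35 , 50,53,  69 , 83,90] 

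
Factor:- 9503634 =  - 2^1*3^1*7^1*71^1*3187^1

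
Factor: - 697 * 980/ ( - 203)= 2^2*5^1*7^1*17^1 * 29^ ( - 1 )*41^1  =  97580/29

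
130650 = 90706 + 39944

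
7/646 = 7/646=0.01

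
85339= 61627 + 23712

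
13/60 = 13/60=   0.22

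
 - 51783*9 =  - 466047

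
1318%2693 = 1318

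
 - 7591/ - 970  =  7591/970 = 7.83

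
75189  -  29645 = 45544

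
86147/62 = 86147/62   =  1389.47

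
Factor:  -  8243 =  - 8243^1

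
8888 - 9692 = - 804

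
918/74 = 459/37 = 12.41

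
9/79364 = 9/79364 = 0.00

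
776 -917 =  - 141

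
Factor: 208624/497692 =236/563 =2^2*59^1*563^(-1 )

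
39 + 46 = 85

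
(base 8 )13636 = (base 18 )10BG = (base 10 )6046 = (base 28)7jq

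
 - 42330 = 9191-51521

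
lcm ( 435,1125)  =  32625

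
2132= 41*52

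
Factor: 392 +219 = 611 =13^1*47^1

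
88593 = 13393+75200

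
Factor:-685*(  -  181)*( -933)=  - 115678005 = - 3^1*  5^1*137^1*181^1*311^1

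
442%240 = 202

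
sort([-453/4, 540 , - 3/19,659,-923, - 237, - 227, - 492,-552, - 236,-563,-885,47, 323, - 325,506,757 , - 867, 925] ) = [ - 923, - 885, - 867,  -  563, - 552,-492 , - 325, - 237, - 236, - 227 , - 453/4, - 3/19, 47, 323, 506,  540, 659  ,  757 , 925 ]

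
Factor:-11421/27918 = -9/22=- 2^(-1 )*3^2*11^( - 1 ) 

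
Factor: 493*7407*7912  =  28891862712   =  2^3 * 3^2*17^1*23^1*29^1 * 43^1*823^1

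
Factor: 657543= 3^1 * 17^1*12893^1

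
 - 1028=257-1285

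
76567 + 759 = 77326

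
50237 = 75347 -25110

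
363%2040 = 363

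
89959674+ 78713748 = 168673422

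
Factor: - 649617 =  - 3^1 * 79^1*2741^1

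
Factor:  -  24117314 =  - 2^1*13^2 *71353^1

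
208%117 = 91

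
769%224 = 97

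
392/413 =56/59 = 0.95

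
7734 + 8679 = 16413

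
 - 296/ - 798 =148/399 = 0.37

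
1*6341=6341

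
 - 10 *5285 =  - 52850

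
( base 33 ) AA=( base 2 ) 101010100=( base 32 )AK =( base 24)E4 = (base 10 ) 340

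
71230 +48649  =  119879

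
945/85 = 189/17 = 11.12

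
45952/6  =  22976/3= 7658.67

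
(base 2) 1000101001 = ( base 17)1f9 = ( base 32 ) H9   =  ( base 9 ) 674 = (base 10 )553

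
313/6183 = 313/6183 = 0.05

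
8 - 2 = 6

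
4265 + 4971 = 9236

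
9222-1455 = 7767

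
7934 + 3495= 11429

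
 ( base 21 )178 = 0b1001010100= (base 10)596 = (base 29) KG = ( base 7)1511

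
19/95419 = 19/95419 = 0.00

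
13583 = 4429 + 9154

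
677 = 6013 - 5336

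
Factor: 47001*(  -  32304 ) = - 1518320304 =- 2^4 * 3^2*673^1*15667^1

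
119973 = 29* 4137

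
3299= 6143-2844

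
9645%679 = 139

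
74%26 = 22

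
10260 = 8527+1733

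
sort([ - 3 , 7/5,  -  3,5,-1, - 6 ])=[ - 6, -3,-3 , - 1,7/5,5 ]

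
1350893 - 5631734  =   - 4280841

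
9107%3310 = 2487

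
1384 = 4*346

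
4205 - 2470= 1735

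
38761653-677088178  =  -638326525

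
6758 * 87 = 587946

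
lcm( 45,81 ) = 405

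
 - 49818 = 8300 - 58118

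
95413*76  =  7251388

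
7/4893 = 1/699 = 0.00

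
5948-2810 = 3138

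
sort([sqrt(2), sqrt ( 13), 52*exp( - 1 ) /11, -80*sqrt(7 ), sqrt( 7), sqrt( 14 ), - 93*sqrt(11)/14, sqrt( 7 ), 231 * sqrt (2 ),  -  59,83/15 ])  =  [ - 80*sqrt(7),-59,  -  93*sqrt(11) /14, sqrt( 2) , 52*exp ( - 1 ) /11, sqrt(7), sqrt( 7) , sqrt(13), sqrt( 14 ), 83/15,231*sqrt( 2 )]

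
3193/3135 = 3193/3135 = 1.02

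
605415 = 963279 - 357864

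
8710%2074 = 414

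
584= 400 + 184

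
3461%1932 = 1529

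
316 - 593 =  - 277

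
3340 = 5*668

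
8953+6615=15568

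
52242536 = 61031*856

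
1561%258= 13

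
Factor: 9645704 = 2^3*1205713^1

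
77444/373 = 207 + 233/373  =  207.62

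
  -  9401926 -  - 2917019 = -6484907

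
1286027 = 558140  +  727887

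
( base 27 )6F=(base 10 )177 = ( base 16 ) b1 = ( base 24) 79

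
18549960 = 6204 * 2990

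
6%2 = 0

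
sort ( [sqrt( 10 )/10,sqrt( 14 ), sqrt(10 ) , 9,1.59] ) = [sqrt( 10) /10,1.59,sqrt(10 ), sqrt( 14),9]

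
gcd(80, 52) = 4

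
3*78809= 236427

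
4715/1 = 4715= 4715.00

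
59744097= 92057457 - 32313360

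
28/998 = 14/499 = 0.03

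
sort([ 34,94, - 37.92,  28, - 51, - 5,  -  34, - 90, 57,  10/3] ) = [  -  90, - 51, - 37.92, - 34, - 5,10/3, 28, 34, 57, 94]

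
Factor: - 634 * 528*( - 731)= 244703712=2^5*3^1* 11^1*17^1*43^1*317^1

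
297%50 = 47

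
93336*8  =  746688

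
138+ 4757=4895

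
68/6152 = 17/1538  =  0.01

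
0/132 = 0 = 0.00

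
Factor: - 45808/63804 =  - 28/39=- 2^2 * 3^ ( - 1) * 7^1 * 13^( -1)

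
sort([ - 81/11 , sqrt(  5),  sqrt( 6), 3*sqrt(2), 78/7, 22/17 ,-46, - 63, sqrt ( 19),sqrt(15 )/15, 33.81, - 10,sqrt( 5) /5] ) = [ - 63, - 46,-10, - 81/11,sqrt(15) /15, sqrt ( 5)/5, 22/17, sqrt(5 ), sqrt(6), 3*sqrt( 2), sqrt (19),78/7 , 33.81 ]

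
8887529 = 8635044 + 252485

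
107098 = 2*53549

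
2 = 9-7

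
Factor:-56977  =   - 227^1*251^1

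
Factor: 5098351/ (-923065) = - 5^(-1 )*11^( - 1 )*13^( - 1 )*17^1*1291^(-1 )*299903^1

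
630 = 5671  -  5041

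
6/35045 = 6/35045= 0.00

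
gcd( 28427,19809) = 31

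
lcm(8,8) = 8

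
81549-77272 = 4277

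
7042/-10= - 705 + 4/5=- 704.20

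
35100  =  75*468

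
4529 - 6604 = - 2075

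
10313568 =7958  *1296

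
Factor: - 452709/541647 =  - 3^3*23^1*743^( - 1) = - 621/743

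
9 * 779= 7011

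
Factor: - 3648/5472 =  - 2/3 = - 2^1 * 3^( - 1) 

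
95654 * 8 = 765232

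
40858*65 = 2655770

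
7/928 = 7/928=0.01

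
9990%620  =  70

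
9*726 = 6534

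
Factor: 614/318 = 307/159 = 3^(-1) * 53^ ( - 1)* 307^1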